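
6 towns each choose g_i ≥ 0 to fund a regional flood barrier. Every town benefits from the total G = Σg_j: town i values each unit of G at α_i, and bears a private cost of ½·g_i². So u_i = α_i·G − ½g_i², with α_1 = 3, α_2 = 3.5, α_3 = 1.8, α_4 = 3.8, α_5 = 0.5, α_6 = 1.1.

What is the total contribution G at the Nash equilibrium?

Town i's FOC: ∂u_i/∂g_i = α_i − g_i = 0, so g_i* = α_i.
NE contributions = (3, 3.5, 1.8, 3.8, 0.5, 1.1); G = 13.7.

13.7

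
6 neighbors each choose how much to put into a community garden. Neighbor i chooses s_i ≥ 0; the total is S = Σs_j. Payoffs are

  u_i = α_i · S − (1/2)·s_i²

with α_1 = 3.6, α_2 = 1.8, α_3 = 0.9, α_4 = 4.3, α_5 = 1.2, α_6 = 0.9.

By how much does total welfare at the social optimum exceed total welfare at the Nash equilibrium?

Neighbor i's FOC: ∂u_i/∂s_i = α_i − s_i = 0, so s_i* = α_i.
NE contributions = (3.6, 1.8, 0.9, 4.3, 1.2, 0.9); S = 12.7.
W^NE = (Σα)·S − ½Σα_i² = 12.7² − ½·37.75 = 142.415.
Planner sets s_i = Σα_j = 12.7 for every i, so S^SO = 6·12.7 = 76.2.
W^SO = (Σα)·S^SO − ½·6·(Σα)² = (6/2)·12.7² = 483.87.
Deadweight loss = W^SO − W^NE = 341.455.

341.455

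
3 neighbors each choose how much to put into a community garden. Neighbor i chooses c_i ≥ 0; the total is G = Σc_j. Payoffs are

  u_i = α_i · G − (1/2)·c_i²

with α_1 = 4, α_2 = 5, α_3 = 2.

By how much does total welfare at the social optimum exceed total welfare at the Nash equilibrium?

Neighbor i's FOC: ∂u_i/∂c_i = α_i − c_i = 0, so c_i* = α_i.
NE contributions = (4, 5, 2); G = 11.
W^NE = (Σα)·G − ½Σα_i² = 11² − ½·45 = 98.5.
Planner sets c_i = Σα_j = 11 for every i, so G^SO = 3·11 = 33.
W^SO = (Σα)·G^SO − ½·3·(Σα)² = (3/2)·11² = 181.5.
Deadweight loss = W^SO − W^NE = 83.

83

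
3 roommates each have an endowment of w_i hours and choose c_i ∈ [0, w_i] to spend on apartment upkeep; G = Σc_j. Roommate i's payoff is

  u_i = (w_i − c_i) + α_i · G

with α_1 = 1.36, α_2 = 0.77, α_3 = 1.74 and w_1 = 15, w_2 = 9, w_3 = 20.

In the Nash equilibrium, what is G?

35

∂u_i/∂c_i = α_i − 1, so roommate i contributes w_i if α_i > 1, else 0.
α_i > 1 for i ∈ {1, 3}; NE contributions (15, 0, 20), G = 35.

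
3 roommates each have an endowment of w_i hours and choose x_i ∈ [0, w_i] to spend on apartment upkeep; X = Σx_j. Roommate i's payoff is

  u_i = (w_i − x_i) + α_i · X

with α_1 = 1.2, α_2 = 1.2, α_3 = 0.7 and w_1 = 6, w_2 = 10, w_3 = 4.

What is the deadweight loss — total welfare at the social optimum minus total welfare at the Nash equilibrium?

∂u_i/∂x_i = α_i − 1, so roommate i contributes w_i if α_i > 1, else 0.
α_i > 1 for i ∈ {1, 2}; NE contributions (6, 10, 0), X = 16.
W^NE = Σw_i − X^NE + (Σα_i)·X^NE = 20 + 2.1·16 = 53.6.
Planner: ∂(Σu_j)/∂x_i = Σα_j − 1 = 2.1 > 0, so everyone contributes w_i; X^SO = 20, W^SO = 20 + 2.1·20 = 62.
Deadweight loss = 8.4.

8.4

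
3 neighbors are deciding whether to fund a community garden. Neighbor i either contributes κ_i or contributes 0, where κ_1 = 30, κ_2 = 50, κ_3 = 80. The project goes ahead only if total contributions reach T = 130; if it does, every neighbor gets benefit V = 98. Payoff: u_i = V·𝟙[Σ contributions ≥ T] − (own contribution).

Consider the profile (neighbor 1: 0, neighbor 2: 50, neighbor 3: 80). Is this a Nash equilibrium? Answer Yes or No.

Yes

Total = 130 ≥ 130: provided.
Neighbor 1 (pledges 0, payoff 98): pledging 30 → total 160, payoff 68. No gain.
Neighbor 2 (pledges 50, payoff 48): dropping to 0 → total 80, payoff 0. No gain.
Neighbor 3 (pledges 80, payoff 18): dropping to 0 → total 50, payoff 0. No gain.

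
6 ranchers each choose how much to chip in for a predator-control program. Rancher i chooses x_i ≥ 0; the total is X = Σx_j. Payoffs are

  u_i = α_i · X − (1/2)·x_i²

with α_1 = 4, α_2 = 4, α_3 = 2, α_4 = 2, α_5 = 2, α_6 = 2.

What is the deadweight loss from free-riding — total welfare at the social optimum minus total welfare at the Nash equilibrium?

Rancher i's FOC: ∂u_i/∂x_i = α_i − x_i = 0, so x_i* = α_i.
NE contributions = (4, 4, 2, 2, 2, 2); X = 16.
W^NE = (Σα)·X − ½Σα_i² = 16² − ½·48 = 232.
Planner sets x_i = Σα_j = 16 for every i, so X^SO = 6·16 = 96.
W^SO = (Σα)·X^SO − ½·6·(Σα)² = (6/2)·16² = 768.
Deadweight loss = W^SO − W^NE = 536.

536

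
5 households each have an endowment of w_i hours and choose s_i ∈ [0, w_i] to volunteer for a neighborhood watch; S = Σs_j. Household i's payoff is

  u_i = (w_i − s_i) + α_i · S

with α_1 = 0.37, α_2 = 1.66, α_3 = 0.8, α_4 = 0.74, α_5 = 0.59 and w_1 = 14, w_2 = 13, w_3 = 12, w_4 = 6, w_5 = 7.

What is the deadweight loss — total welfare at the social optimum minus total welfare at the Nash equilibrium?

∂u_i/∂s_i = α_i − 1, so household i contributes w_i if α_i > 1, else 0.
α_i > 1 for i ∈ {2}; NE contributions (0, 13, 0, 0, 0), S = 13.
W^NE = Σw_i − S^NE + (Σα_i)·S^NE = 52 + 3.16·13 = 93.08.
Planner: ∂(Σu_j)/∂s_i = Σα_j − 1 = 3.16 > 0, so everyone contributes w_i; S^SO = 52, W^SO = 52 + 3.16·52 = 216.32.
Deadweight loss = 123.24.

123.24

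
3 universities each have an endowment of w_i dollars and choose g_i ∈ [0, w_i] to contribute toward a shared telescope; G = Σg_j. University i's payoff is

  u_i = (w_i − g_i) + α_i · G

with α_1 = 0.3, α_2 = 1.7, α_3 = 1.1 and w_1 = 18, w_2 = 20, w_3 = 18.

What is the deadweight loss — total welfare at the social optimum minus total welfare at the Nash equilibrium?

37.8

∂u_i/∂g_i = α_i − 1, so university i contributes w_i if α_i > 1, else 0.
α_i > 1 for i ∈ {2, 3}; NE contributions (0, 20, 18), G = 38.
W^NE = Σw_i − G^NE + (Σα_i)·G^NE = 56 + 2.1·38 = 135.8.
Planner: ∂(Σu_j)/∂g_i = Σα_j − 1 = 2.1 > 0, so everyone contributes w_i; G^SO = 56, W^SO = 56 + 2.1·56 = 173.6.
Deadweight loss = 37.8.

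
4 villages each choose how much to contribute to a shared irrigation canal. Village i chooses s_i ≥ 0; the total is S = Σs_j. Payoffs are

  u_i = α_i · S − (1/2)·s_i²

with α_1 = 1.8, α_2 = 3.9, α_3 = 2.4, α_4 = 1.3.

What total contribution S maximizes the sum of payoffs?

Planner FOC: ∂(Σu_j)/∂s_i = (Σα_j) − s_i = 0, so s_i^SO = Σα_j = 9.4 for every i; S^SO = 37.6.

37.6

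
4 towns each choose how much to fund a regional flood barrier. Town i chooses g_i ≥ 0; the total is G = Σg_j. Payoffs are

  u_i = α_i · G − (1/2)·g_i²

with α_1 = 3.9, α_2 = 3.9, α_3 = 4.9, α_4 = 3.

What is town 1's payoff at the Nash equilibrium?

53.625

Town i's FOC: ∂u_i/∂g_i = α_i − g_i = 0, so g_i* = α_i.
NE contributions = (3.9, 3.9, 4.9, 3); G = 15.7.
u_1 = α_1·G − ½·(g_1)² = 3.9·15.7 − ½·3.9² = 53.625.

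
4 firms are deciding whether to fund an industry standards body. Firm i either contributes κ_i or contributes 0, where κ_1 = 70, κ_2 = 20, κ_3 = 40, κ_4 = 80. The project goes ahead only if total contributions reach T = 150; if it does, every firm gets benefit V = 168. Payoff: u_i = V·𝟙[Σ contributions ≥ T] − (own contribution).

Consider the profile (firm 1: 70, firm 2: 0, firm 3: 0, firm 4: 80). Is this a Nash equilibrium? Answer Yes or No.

Total = 150 ≥ 150: provided.
Firm 1 (pledges 70, payoff 98): dropping to 0 → total 80, payoff 0. No gain.
Firm 2 (pledges 0, payoff 168): pledging 20 → total 170, payoff 148. No gain.
Firm 3 (pledges 0, payoff 168): pledging 40 → total 190, payoff 128. No gain.
Firm 4 (pledges 80, payoff 88): dropping to 0 → total 70, payoff 0. No gain.

Yes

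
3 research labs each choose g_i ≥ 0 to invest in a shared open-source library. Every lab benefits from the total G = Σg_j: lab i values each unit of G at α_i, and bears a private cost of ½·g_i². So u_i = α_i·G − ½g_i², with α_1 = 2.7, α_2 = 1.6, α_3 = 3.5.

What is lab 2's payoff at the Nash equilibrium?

11.2

Lab i's FOC: ∂u_i/∂g_i = α_i − g_i = 0, so g_i* = α_i.
NE contributions = (2.7, 1.6, 3.5); G = 7.8.
u_2 = α_2·G − ½·(g_2)² = 1.6·7.8 − ½·1.6² = 11.2.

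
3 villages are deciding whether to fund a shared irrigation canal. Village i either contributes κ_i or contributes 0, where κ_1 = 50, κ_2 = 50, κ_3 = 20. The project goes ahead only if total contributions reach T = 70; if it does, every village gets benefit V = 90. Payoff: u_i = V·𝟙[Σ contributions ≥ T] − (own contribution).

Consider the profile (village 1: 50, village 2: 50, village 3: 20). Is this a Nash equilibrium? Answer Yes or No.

Total = 120 ≥ 70: provided.
Village 1 (pledges 50, payoff 40): dropping to 0 → total 70, payoff 90. Profitable deviation.

No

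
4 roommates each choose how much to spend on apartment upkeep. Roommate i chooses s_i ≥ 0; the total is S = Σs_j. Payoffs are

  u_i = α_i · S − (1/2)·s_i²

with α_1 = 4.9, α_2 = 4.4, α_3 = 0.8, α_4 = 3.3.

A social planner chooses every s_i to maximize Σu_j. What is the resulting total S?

53.6

Planner FOC: ∂(Σu_j)/∂s_i = (Σα_j) − s_i = 0, so s_i^SO = Σα_j = 13.4 for every i; S^SO = 53.6.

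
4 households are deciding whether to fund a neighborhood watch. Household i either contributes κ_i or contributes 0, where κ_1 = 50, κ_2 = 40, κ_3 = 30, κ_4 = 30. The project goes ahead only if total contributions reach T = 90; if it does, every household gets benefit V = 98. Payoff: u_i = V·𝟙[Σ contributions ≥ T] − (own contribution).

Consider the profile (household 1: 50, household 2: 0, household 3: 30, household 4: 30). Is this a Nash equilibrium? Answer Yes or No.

Yes

Total = 110 ≥ 90: provided.
Household 1 (pledges 50, payoff 48): dropping to 0 → total 60, payoff 0. No gain.
Household 2 (pledges 0, payoff 98): pledging 40 → total 150, payoff 58. No gain.
Household 3 (pledges 30, payoff 68): dropping to 0 → total 80, payoff 0. No gain.
Household 4 (pledges 30, payoff 68): dropping to 0 → total 80, payoff 0. No gain.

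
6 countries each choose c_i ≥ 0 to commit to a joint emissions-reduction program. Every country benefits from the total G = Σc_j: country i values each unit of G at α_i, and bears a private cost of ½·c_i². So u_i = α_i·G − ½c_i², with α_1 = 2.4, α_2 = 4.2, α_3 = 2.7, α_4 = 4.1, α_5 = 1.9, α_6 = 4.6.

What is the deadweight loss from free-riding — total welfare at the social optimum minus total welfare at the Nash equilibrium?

828.155

Country i's FOC: ∂u_i/∂c_i = α_i − c_i = 0, so c_i* = α_i.
NE contributions = (2.4, 4.2, 2.7, 4.1, 1.9, 4.6); G = 19.9.
W^NE = (Σα)·G − ½Σα_i² = 19.9² − ½·72.27 = 359.875.
Planner sets c_i = Σα_j = 19.9 for every i, so G^SO = 6·19.9 = 119.4.
W^SO = (Σα)·G^SO − ½·6·(Σα)² = (6/2)·19.9² = 1188.03.
Deadweight loss = W^SO − W^NE = 828.155.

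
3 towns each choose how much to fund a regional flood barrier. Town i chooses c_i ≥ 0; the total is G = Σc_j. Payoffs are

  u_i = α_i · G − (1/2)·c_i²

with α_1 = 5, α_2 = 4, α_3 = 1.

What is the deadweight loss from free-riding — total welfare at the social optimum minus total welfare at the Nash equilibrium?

71

Town i's FOC: ∂u_i/∂c_i = α_i − c_i = 0, so c_i* = α_i.
NE contributions = (5, 4, 1); G = 10.
W^NE = (Σα)·G − ½Σα_i² = 10² − ½·42 = 79.
Planner sets c_i = Σα_j = 10 for every i, so G^SO = 3·10 = 30.
W^SO = (Σα)·G^SO − ½·3·(Σα)² = (3/2)·10² = 150.
Deadweight loss = W^SO − W^NE = 71.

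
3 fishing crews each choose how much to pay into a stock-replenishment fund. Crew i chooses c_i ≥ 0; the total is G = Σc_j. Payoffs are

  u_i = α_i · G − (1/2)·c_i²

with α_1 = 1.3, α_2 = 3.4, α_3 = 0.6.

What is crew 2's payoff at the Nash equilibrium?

12.24

Crew i's FOC: ∂u_i/∂c_i = α_i − c_i = 0, so c_i* = α_i.
NE contributions = (1.3, 3.4, 0.6); G = 5.3.
u_2 = α_2·G − ½·(c_2)² = 3.4·5.3 − ½·3.4² = 12.24.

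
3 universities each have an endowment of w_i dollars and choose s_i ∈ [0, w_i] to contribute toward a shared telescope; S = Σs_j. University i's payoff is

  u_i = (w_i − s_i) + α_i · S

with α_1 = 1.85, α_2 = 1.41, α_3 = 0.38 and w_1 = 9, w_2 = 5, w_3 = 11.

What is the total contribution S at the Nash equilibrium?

∂u_i/∂s_i = α_i − 1, so university i contributes w_i if α_i > 1, else 0.
α_i > 1 for i ∈ {1, 2}; NE contributions (9, 5, 0), S = 14.

14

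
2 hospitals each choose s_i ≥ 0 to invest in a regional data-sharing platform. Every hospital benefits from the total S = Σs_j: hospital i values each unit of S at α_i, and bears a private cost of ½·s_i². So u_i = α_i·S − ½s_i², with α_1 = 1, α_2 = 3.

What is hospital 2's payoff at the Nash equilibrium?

7.5

Hospital i's FOC: ∂u_i/∂s_i = α_i − s_i = 0, so s_i* = α_i.
NE contributions = (1, 3); S = 4.
u_2 = α_2·S − ½·(s_2)² = 3·4 − ½·3² = 7.5.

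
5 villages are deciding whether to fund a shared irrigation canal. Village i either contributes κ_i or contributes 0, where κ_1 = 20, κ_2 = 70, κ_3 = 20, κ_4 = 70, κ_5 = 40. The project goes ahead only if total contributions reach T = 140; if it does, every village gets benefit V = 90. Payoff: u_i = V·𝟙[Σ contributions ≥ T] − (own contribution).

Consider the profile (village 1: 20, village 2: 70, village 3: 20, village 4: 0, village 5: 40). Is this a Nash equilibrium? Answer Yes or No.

Yes

Total = 150 ≥ 140: provided.
Village 1 (pledges 20, payoff 70): dropping to 0 → total 130, payoff 0. No gain.
Village 2 (pledges 70, payoff 20): dropping to 0 → total 80, payoff 0. No gain.
Village 3 (pledges 20, payoff 70): dropping to 0 → total 130, payoff 0. No gain.
Village 4 (pledges 0, payoff 90): pledging 70 → total 220, payoff 20. No gain.
Village 5 (pledges 40, payoff 50): dropping to 0 → total 110, payoff 0. No gain.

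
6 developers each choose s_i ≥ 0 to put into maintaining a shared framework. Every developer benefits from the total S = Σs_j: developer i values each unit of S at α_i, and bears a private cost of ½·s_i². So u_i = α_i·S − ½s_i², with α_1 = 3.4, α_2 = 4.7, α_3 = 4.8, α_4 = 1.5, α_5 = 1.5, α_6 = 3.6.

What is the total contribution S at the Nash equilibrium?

Developer i's FOC: ∂u_i/∂s_i = α_i − s_i = 0, so s_i* = α_i.
NE contributions = (3.4, 4.7, 4.8, 1.5, 1.5, 3.6); S = 19.5.

19.5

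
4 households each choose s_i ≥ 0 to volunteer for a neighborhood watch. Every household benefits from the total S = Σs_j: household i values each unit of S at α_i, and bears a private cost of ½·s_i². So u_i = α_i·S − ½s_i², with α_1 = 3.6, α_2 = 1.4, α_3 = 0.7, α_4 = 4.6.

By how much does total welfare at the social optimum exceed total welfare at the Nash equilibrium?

124.375

Household i's FOC: ∂u_i/∂s_i = α_i − s_i = 0, so s_i* = α_i.
NE contributions = (3.6, 1.4, 0.7, 4.6); S = 10.3.
W^NE = (Σα)·S − ½Σα_i² = 10.3² − ½·36.57 = 87.805.
Planner sets s_i = Σα_j = 10.3 for every i, so S^SO = 4·10.3 = 41.2.
W^SO = (Σα)·S^SO − ½·4·(Σα)² = (4/2)·10.3² = 212.18.
Deadweight loss = W^SO − W^NE = 124.375.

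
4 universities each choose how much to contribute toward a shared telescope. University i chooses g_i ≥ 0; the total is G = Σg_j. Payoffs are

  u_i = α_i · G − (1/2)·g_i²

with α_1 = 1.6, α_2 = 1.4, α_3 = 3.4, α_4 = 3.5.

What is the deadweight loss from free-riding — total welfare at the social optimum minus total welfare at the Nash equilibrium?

112.175

University i's FOC: ∂u_i/∂g_i = α_i − g_i = 0, so g_i* = α_i.
NE contributions = (1.6, 1.4, 3.4, 3.5); G = 9.9.
W^NE = (Σα)·G − ½Σα_i² = 9.9² − ½·28.33 = 83.845.
Planner sets g_i = Σα_j = 9.9 for every i, so G^SO = 4·9.9 = 39.6.
W^SO = (Σα)·G^SO − ½·4·(Σα)² = (4/2)·9.9² = 196.02.
Deadweight loss = W^SO − W^NE = 112.175.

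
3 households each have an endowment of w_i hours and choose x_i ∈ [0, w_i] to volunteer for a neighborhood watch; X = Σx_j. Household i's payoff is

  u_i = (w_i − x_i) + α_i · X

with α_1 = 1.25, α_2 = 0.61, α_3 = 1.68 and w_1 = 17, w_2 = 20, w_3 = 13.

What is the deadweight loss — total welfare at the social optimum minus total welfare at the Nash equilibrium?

∂u_i/∂x_i = α_i − 1, so household i contributes w_i if α_i > 1, else 0.
α_i > 1 for i ∈ {1, 3}; NE contributions (17, 0, 13), X = 30.
W^NE = Σw_i − X^NE + (Σα_i)·X^NE = 50 + 2.54·30 = 126.2.
Planner: ∂(Σu_j)/∂x_i = Σα_j − 1 = 2.54 > 0, so everyone contributes w_i; X^SO = 50, W^SO = 50 + 2.54·50 = 177.
Deadweight loss = 50.8.

50.8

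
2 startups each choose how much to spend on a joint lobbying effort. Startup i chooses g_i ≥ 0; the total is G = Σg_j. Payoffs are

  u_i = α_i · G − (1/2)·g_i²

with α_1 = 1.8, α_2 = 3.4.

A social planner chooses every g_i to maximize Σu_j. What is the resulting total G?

10.4

Planner FOC: ∂(Σu_j)/∂g_i = (Σα_j) − g_i = 0, so g_i^SO = Σα_j = 5.2 for every i; G^SO = 10.4.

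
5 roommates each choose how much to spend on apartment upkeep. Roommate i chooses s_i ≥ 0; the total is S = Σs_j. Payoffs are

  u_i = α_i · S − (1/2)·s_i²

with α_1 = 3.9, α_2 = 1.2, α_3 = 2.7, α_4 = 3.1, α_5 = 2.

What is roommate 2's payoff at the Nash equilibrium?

Roommate i's FOC: ∂u_i/∂s_i = α_i − s_i = 0, so s_i* = α_i.
NE contributions = (3.9, 1.2, 2.7, 3.1, 2); S = 12.9.
u_2 = α_2·S − ½·(s_2)² = 1.2·12.9 − ½·1.2² = 14.76.

14.76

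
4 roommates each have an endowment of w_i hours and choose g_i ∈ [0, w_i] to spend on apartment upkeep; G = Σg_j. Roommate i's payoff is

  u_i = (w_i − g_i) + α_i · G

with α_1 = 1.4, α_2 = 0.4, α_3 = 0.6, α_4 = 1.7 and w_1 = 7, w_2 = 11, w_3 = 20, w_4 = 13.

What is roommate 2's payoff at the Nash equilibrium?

∂u_i/∂g_i = α_i − 1, so roommate i contributes w_i if α_i > 1, else 0.
α_i > 1 for i ∈ {1, 4}; NE contributions (7, 0, 0, 13), G = 20.
u_2 = (11 − 0) + 0.4·20 = 19.

19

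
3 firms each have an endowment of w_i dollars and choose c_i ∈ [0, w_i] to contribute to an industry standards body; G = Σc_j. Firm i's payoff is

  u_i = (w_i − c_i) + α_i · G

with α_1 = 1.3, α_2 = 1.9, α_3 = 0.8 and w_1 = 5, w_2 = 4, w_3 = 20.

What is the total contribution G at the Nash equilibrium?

∂u_i/∂c_i = α_i − 1, so firm i contributes w_i if α_i > 1, else 0.
α_i > 1 for i ∈ {1, 2}; NE contributions (5, 4, 0), G = 9.

9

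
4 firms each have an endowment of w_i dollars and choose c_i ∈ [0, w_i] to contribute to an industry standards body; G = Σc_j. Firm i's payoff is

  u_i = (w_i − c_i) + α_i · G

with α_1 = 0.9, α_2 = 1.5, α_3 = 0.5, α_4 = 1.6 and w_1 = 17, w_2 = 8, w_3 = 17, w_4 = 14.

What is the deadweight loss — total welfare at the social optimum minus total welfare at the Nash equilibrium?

∂u_i/∂c_i = α_i − 1, so firm i contributes w_i if α_i > 1, else 0.
α_i > 1 for i ∈ {2, 4}; NE contributions (0, 8, 0, 14), G = 22.
W^NE = Σw_i − G^NE + (Σα_i)·G^NE = 56 + 3.5·22 = 133.
Planner: ∂(Σu_j)/∂c_i = Σα_j − 1 = 3.5 > 0, so everyone contributes w_i; G^SO = 56, W^SO = 56 + 3.5·56 = 252.
Deadweight loss = 119.

119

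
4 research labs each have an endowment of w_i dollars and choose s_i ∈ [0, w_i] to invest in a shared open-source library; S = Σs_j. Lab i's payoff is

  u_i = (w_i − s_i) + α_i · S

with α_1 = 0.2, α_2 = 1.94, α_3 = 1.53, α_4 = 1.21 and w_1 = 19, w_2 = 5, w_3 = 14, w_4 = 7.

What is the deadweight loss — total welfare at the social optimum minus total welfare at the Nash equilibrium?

73.72

∂u_i/∂s_i = α_i − 1, so lab i contributes w_i if α_i > 1, else 0.
α_i > 1 for i ∈ {2, 3, 4}; NE contributions (0, 5, 14, 7), S = 26.
W^NE = Σw_i − S^NE + (Σα_i)·S^NE = 45 + 3.88·26 = 145.88.
Planner: ∂(Σu_j)/∂s_i = Σα_j − 1 = 3.88 > 0, so everyone contributes w_i; S^SO = 45, W^SO = 45 + 3.88·45 = 219.6.
Deadweight loss = 73.72.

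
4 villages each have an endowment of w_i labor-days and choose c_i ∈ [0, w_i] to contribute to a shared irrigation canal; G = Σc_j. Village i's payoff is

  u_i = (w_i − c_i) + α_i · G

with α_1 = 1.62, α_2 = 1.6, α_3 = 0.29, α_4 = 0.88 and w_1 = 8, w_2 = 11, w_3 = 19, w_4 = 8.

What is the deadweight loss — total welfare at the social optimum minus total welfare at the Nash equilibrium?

91.53

∂u_i/∂c_i = α_i − 1, so village i contributes w_i if α_i > 1, else 0.
α_i > 1 for i ∈ {1, 2}; NE contributions (8, 11, 0, 0), G = 19.
W^NE = Σw_i − G^NE + (Σα_i)·G^NE = 46 + 3.39·19 = 110.41.
Planner: ∂(Σu_j)/∂c_i = Σα_j − 1 = 3.39 > 0, so everyone contributes w_i; G^SO = 46, W^SO = 46 + 3.39·46 = 201.94.
Deadweight loss = 91.53.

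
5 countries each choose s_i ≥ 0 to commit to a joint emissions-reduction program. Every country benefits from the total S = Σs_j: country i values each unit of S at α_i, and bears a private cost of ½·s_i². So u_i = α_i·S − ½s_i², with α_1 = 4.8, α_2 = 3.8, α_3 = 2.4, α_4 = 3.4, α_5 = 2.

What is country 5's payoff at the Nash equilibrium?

Country i's FOC: ∂u_i/∂s_i = α_i − s_i = 0, so s_i* = α_i.
NE contributions = (4.8, 3.8, 2.4, 3.4, 2); S = 16.4.
u_5 = α_5·S − ½·(s_5)² = 2·16.4 − ½·2² = 30.8.

30.8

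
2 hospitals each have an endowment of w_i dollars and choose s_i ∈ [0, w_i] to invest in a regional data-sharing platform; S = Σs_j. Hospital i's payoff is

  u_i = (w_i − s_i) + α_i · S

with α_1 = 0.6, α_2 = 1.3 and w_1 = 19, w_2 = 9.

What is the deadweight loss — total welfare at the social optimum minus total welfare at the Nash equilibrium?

17.1

∂u_i/∂s_i = α_i − 1, so hospital i contributes w_i if α_i > 1, else 0.
α_i > 1 for i ∈ {2}; NE contributions (0, 9), S = 9.
W^NE = Σw_i − S^NE + (Σα_i)·S^NE = 28 + 0.9·9 = 36.1.
Planner: ∂(Σu_j)/∂s_i = Σα_j − 1 = 0.9 > 0, so everyone contributes w_i; S^SO = 28, W^SO = 28 + 0.9·28 = 53.2.
Deadweight loss = 17.1.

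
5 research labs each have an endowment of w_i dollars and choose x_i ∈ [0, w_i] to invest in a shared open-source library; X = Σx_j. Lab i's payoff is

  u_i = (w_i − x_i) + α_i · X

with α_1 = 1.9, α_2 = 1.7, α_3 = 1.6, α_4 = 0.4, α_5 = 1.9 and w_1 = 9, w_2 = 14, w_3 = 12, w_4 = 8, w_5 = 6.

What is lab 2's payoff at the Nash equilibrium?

69.7

∂u_i/∂x_i = α_i − 1, so lab i contributes w_i if α_i > 1, else 0.
α_i > 1 for i ∈ {1, 2, 3, 5}; NE contributions (9, 14, 12, 0, 6), X = 41.
u_2 = (14 − 14) + 1.7·41 = 69.7.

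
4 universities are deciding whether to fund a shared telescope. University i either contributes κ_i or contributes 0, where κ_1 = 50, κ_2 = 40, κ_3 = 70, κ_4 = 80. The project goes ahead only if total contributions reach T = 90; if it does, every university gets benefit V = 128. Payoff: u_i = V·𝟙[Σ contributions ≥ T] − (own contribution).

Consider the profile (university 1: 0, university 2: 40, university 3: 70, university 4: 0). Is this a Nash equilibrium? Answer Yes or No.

Yes

Total = 110 ≥ 90: provided.
University 1 (pledges 0, payoff 128): pledging 50 → total 160, payoff 78. No gain.
University 2 (pledges 40, payoff 88): dropping to 0 → total 70, payoff 0. No gain.
University 3 (pledges 70, payoff 58): dropping to 0 → total 40, payoff 0. No gain.
University 4 (pledges 0, payoff 128): pledging 80 → total 190, payoff 48. No gain.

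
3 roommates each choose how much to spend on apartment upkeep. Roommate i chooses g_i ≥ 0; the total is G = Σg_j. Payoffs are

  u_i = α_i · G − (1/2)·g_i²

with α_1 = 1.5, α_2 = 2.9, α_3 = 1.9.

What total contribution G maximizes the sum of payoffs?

18.9

Planner FOC: ∂(Σu_j)/∂g_i = (Σα_j) − g_i = 0, so g_i^SO = Σα_j = 6.3 for every i; G^SO = 18.9.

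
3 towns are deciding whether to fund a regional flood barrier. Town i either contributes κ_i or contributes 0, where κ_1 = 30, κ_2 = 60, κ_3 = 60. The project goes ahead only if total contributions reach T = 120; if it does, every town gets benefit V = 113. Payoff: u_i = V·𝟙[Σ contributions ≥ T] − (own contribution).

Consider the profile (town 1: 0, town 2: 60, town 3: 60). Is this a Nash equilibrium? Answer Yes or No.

Total = 120 ≥ 120: provided.
Town 1 (pledges 0, payoff 113): pledging 30 → total 150, payoff 83. No gain.
Town 2 (pledges 60, payoff 53): dropping to 0 → total 60, payoff 0. No gain.
Town 3 (pledges 60, payoff 53): dropping to 0 → total 60, payoff 0. No gain.

Yes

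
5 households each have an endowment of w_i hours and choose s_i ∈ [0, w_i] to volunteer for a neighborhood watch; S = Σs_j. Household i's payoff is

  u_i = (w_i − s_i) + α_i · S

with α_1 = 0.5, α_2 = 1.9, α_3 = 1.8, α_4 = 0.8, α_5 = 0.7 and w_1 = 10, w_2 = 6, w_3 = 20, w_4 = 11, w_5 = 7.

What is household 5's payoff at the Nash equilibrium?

∂u_i/∂s_i = α_i − 1, so household i contributes w_i if α_i > 1, else 0.
α_i > 1 for i ∈ {2, 3}; NE contributions (0, 6, 20, 0, 0), S = 26.
u_5 = (7 − 0) + 0.7·26 = 25.2.

25.2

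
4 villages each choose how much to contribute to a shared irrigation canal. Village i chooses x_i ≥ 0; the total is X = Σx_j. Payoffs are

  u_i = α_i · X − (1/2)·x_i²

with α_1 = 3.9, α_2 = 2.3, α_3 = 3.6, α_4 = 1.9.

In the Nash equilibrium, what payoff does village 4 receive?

Village i's FOC: ∂u_i/∂x_i = α_i − x_i = 0, so x_i* = α_i.
NE contributions = (3.9, 2.3, 3.6, 1.9); X = 11.7.
u_4 = α_4·X − ½·(x_4)² = 1.9·11.7 − ½·1.9² = 20.425.

20.425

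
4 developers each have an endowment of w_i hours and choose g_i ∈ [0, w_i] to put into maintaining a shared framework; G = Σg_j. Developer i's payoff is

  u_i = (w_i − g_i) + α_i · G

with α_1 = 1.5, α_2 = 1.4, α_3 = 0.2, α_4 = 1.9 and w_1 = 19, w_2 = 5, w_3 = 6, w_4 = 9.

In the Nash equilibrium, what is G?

33

∂u_i/∂g_i = α_i − 1, so developer i contributes w_i if α_i > 1, else 0.
α_i > 1 for i ∈ {1, 2, 4}; NE contributions (19, 5, 0, 9), G = 33.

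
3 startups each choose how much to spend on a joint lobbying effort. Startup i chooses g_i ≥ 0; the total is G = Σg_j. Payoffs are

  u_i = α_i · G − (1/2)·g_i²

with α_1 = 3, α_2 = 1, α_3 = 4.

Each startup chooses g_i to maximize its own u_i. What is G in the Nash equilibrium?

8

Startup i's FOC: ∂u_i/∂g_i = α_i − g_i = 0, so g_i* = α_i.
NE contributions = (3, 1, 4); G = 8.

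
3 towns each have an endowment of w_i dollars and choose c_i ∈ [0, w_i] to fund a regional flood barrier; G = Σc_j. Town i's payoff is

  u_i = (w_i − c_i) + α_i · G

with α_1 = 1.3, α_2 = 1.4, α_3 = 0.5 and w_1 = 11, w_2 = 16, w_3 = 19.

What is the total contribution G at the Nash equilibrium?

27

∂u_i/∂c_i = α_i − 1, so town i contributes w_i if α_i > 1, else 0.
α_i > 1 for i ∈ {1, 2}; NE contributions (11, 16, 0), G = 27.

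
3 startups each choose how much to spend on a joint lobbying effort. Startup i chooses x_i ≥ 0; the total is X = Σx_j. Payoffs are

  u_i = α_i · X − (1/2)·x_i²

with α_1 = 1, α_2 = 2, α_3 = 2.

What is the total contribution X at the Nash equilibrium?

Startup i's FOC: ∂u_i/∂x_i = α_i − x_i = 0, so x_i* = α_i.
NE contributions = (1, 2, 2); X = 5.

5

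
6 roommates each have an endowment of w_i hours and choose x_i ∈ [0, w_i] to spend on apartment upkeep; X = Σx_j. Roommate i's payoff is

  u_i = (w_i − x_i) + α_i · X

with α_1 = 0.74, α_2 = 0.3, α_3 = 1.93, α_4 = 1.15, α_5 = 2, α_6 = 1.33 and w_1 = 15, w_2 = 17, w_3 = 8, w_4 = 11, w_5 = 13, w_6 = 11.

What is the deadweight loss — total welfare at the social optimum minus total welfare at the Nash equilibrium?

206.4

∂u_i/∂x_i = α_i − 1, so roommate i contributes w_i if α_i > 1, else 0.
α_i > 1 for i ∈ {3, 4, 5, 6}; NE contributions (0, 0, 8, 11, 13, 11), X = 43.
W^NE = Σw_i − X^NE + (Σα_i)·X^NE = 75 + 6.45·43 = 352.35.
Planner: ∂(Σu_j)/∂x_i = Σα_j − 1 = 6.45 > 0, so everyone contributes w_i; X^SO = 75, W^SO = 75 + 6.45·75 = 558.75.
Deadweight loss = 206.4.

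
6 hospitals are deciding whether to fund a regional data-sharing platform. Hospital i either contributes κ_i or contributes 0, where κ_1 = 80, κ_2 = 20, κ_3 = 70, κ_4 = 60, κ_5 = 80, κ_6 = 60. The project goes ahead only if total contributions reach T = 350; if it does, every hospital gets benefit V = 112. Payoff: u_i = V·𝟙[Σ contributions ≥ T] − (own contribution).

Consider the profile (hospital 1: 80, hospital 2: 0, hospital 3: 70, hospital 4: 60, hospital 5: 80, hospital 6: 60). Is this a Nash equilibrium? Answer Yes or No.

Yes

Total = 350 ≥ 350: provided.
Hospital 1 (pledges 80, payoff 32): dropping to 0 → total 270, payoff 0. No gain.
Hospital 2 (pledges 0, payoff 112): pledging 20 → total 370, payoff 92. No gain.
Hospital 3 (pledges 70, payoff 42): dropping to 0 → total 280, payoff 0. No gain.
Hospital 4 (pledges 60, payoff 52): dropping to 0 → total 290, payoff 0. No gain.
Hospital 5 (pledges 80, payoff 32): dropping to 0 → total 270, payoff 0. No gain.
Hospital 6 (pledges 60, payoff 52): dropping to 0 → total 290, payoff 0. No gain.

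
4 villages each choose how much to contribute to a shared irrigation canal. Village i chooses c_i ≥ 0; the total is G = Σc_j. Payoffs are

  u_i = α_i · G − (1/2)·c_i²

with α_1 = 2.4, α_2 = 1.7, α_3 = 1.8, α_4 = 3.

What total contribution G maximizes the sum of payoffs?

35.6

Planner FOC: ∂(Σu_j)/∂c_i = (Σα_j) − c_i = 0, so c_i^SO = Σα_j = 8.9 for every i; G^SO = 35.6.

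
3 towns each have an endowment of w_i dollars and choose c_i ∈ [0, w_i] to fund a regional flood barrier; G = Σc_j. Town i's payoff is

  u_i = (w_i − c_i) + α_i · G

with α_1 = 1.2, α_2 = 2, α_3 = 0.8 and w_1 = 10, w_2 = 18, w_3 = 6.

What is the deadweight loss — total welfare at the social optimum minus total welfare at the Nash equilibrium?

18

∂u_i/∂c_i = α_i − 1, so town i contributes w_i if α_i > 1, else 0.
α_i > 1 for i ∈ {1, 2}; NE contributions (10, 18, 0), G = 28.
W^NE = Σw_i − G^NE + (Σα_i)·G^NE = 34 + 3·28 = 118.
Planner: ∂(Σu_j)/∂c_i = Σα_j − 1 = 3 > 0, so everyone contributes w_i; G^SO = 34, W^SO = 34 + 3·34 = 136.
Deadweight loss = 18.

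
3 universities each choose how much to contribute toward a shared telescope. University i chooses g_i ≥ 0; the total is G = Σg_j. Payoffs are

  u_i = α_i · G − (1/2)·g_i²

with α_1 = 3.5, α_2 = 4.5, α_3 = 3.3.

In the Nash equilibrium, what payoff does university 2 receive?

University i's FOC: ∂u_i/∂g_i = α_i − g_i = 0, so g_i* = α_i.
NE contributions = (3.5, 4.5, 3.3); G = 11.3.
u_2 = α_2·G − ½·(g_2)² = 4.5·11.3 − ½·4.5² = 40.725.

40.725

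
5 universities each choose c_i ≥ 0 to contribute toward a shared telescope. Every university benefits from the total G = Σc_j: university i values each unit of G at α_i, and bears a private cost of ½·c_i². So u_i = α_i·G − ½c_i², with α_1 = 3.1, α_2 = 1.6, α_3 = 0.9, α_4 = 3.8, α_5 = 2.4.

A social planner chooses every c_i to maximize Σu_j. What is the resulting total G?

Planner FOC: ∂(Σu_j)/∂c_i = (Σα_j) − c_i = 0, so c_i^SO = Σα_j = 11.8 for every i; G^SO = 59.

59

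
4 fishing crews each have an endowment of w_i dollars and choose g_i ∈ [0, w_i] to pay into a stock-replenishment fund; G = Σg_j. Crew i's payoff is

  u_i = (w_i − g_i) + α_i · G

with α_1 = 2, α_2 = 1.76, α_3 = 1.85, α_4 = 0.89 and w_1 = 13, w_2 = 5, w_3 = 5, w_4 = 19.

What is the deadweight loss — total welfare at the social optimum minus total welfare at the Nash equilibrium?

∂u_i/∂g_i = α_i − 1, so crew i contributes w_i if α_i > 1, else 0.
α_i > 1 for i ∈ {1, 2, 3}; NE contributions (13, 5, 5, 0), G = 23.
W^NE = Σw_i − G^NE + (Σα_i)·G^NE = 42 + 5.5·23 = 168.5.
Planner: ∂(Σu_j)/∂g_i = Σα_j − 1 = 5.5 > 0, so everyone contributes w_i; G^SO = 42, W^SO = 42 + 5.5·42 = 273.
Deadweight loss = 104.5.

104.5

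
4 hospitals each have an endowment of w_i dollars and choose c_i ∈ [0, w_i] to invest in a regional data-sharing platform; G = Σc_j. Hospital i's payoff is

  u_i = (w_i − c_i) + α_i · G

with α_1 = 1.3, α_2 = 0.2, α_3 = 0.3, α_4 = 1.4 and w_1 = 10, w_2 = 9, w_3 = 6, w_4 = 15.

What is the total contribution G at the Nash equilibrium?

∂u_i/∂c_i = α_i − 1, so hospital i contributes w_i if α_i > 1, else 0.
α_i > 1 for i ∈ {1, 4}; NE contributions (10, 0, 0, 15), G = 25.

25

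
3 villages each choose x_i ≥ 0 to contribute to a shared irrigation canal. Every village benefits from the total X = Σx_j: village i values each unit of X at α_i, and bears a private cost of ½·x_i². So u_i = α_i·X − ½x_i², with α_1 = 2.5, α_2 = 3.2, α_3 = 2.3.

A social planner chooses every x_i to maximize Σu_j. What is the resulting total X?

24

Planner FOC: ∂(Σu_j)/∂x_i = (Σα_j) − x_i = 0, so x_i^SO = Σα_j = 8 for every i; X^SO = 24.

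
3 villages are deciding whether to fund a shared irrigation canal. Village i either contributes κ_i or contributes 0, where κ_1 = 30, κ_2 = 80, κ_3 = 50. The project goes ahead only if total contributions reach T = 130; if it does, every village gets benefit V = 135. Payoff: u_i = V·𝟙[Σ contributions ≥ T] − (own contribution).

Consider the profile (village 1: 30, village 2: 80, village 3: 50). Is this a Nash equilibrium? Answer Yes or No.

No

Total = 160 ≥ 130: provided.
Village 1 (pledges 30, payoff 105): dropping to 0 → total 130, payoff 135. Profitable deviation.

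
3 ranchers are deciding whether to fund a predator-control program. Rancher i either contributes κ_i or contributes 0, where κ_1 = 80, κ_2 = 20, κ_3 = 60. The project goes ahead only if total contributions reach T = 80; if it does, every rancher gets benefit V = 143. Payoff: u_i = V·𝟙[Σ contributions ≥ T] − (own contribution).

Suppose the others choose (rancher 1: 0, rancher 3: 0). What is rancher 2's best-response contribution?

0

Others' total = 0. Even contributing 20 gives 20 < 80: no benefit either way.
Best response: 0.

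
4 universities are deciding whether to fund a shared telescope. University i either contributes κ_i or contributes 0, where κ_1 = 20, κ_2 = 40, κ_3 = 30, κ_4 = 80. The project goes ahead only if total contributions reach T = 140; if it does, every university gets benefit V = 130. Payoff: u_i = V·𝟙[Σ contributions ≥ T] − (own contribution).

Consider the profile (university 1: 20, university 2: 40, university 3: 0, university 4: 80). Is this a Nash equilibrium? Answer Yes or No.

Yes

Total = 140 ≥ 140: provided.
University 1 (pledges 20, payoff 110): dropping to 0 → total 120, payoff 0. No gain.
University 2 (pledges 40, payoff 90): dropping to 0 → total 100, payoff 0. No gain.
University 3 (pledges 0, payoff 130): pledging 30 → total 170, payoff 100. No gain.
University 4 (pledges 80, payoff 50): dropping to 0 → total 60, payoff 0. No gain.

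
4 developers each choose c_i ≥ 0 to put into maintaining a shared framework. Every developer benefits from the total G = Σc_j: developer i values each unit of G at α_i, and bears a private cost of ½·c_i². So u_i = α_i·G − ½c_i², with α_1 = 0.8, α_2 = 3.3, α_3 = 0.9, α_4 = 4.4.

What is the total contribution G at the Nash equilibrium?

Developer i's FOC: ∂u_i/∂c_i = α_i − c_i = 0, so c_i* = α_i.
NE contributions = (0.8, 3.3, 0.9, 4.4); G = 9.4.

9.4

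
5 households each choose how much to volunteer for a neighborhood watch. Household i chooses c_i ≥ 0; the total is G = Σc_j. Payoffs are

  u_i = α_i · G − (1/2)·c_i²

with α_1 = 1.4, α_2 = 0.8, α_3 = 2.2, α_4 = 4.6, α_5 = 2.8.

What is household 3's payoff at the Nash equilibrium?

23.54

Household i's FOC: ∂u_i/∂c_i = α_i − c_i = 0, so c_i* = α_i.
NE contributions = (1.4, 0.8, 2.2, 4.6, 2.8); G = 11.8.
u_3 = α_3·G − ½·(c_3)² = 2.2·11.8 − ½·2.2² = 23.54.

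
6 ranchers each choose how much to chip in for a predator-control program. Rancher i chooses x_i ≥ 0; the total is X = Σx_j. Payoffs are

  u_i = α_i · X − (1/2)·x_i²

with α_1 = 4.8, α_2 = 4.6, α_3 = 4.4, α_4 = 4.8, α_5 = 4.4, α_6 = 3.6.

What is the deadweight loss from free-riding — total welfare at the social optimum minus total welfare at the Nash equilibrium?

1474.58

Rancher i's FOC: ∂u_i/∂x_i = α_i − x_i = 0, so x_i* = α_i.
NE contributions = (4.8, 4.6, 4.4, 4.8, 4.4, 3.6); X = 26.6.
W^NE = (Σα)·X − ½Σα_i² = 26.6² − ½·118.92 = 648.1.
Planner sets x_i = Σα_j = 26.6 for every i, so X^SO = 6·26.6 = 159.6.
W^SO = (Σα)·X^SO − ½·6·(Σα)² = (6/2)·26.6² = 2122.68.
Deadweight loss = W^SO − W^NE = 1474.58.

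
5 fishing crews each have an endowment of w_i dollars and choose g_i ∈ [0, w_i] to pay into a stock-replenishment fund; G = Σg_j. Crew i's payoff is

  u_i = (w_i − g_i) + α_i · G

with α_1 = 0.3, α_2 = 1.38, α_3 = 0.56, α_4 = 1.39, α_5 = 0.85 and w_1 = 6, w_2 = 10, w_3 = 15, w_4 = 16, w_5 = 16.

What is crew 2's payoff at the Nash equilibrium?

35.88

∂u_i/∂g_i = α_i − 1, so crew i contributes w_i if α_i > 1, else 0.
α_i > 1 for i ∈ {2, 4}; NE contributions (0, 10, 0, 16, 0), G = 26.
u_2 = (10 − 10) + 1.38·26 = 35.88.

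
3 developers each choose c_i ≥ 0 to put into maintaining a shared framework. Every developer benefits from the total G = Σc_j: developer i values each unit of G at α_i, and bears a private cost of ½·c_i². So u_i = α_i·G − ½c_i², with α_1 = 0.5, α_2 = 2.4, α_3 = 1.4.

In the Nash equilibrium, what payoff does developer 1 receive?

Developer i's FOC: ∂u_i/∂c_i = α_i − c_i = 0, so c_i* = α_i.
NE contributions = (0.5, 2.4, 1.4); G = 4.3.
u_1 = α_1·G − ½·(c_1)² = 0.5·4.3 − ½·0.5² = 2.025.

2.025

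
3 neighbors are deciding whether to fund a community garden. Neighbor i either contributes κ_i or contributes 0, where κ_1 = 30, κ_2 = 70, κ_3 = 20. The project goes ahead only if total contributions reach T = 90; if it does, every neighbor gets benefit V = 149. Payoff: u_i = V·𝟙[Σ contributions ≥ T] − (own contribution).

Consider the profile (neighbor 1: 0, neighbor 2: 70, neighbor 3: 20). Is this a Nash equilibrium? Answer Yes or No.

Yes

Total = 90 ≥ 90: provided.
Neighbor 1 (pledges 0, payoff 149): pledging 30 → total 120, payoff 119. No gain.
Neighbor 2 (pledges 70, payoff 79): dropping to 0 → total 20, payoff 0. No gain.
Neighbor 3 (pledges 20, payoff 129): dropping to 0 → total 70, payoff 0. No gain.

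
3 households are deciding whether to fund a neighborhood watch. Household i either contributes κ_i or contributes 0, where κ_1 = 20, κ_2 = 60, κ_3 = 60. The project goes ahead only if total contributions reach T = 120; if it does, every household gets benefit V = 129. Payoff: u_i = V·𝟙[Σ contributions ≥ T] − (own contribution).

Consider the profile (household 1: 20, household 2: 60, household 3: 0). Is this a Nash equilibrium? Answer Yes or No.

Total = 80 < 120: not provided.
Household 1 (pledges 20, payoff -20): dropping to 0 → total 60, payoff 0. Profitable deviation.

No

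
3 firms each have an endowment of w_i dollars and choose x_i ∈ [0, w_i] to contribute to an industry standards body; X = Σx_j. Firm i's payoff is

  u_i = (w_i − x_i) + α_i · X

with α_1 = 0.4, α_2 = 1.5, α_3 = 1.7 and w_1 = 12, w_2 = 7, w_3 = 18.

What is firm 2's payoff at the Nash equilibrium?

∂u_i/∂x_i = α_i − 1, so firm i contributes w_i if α_i > 1, else 0.
α_i > 1 for i ∈ {2, 3}; NE contributions (0, 7, 18), X = 25.
u_2 = (7 − 7) + 1.5·25 = 37.5.

37.5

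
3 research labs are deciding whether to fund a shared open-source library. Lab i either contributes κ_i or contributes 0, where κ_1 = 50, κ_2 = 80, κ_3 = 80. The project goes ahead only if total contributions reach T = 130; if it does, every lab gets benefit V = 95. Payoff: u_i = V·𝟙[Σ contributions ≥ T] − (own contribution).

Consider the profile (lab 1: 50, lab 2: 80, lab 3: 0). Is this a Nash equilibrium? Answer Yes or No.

Total = 130 ≥ 130: provided.
Lab 1 (pledges 50, payoff 45): dropping to 0 → total 80, payoff 0. No gain.
Lab 2 (pledges 80, payoff 15): dropping to 0 → total 50, payoff 0. No gain.
Lab 3 (pledges 0, payoff 95): pledging 80 → total 210, payoff 15. No gain.

Yes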